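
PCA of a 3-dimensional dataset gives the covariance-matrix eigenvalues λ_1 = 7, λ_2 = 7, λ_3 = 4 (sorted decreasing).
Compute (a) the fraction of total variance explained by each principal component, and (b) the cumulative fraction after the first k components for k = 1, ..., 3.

Step 1 — total variance = trace(Sigma) = Σ λ_i = 7 + 7 + 4 = 18.

Step 2 — fraction explained by component i = λ_i / Σ λ:
  PC1: 7/18 = 0.3889
  PC2: 7/18 = 0.3889
  PC3: 4/18 = 0.2222

Step 3 — cumulative fraction after k components = (λ_1 + ... + λ_k) / Σ λ:
  k = 1: 7/18 = 0.3889
  k = 2: (7 + 7)/18 = 14/18 = 0.7778
  k = 3: (7 + 7 + 4)/18 = 18/18 = 1

Summary (fraction, with percent):

explained: PC1 0.3889 (38.89%), PC2 0.3889 (38.89%), PC3 0.2222 (22.22%);  cumulative: 0.3889, 0.7778, 1


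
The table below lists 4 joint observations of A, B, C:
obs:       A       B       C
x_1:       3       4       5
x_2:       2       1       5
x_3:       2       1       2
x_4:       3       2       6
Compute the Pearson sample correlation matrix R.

Step 1 — column means:
  mean(A) = (3 + 2 + 2 + 3) / 4 = 10/4 = 2.5
  mean(B) = (4 + 1 + 1 + 2) / 4 = 8/4 = 2
  mean(C) = (5 + 5 + 2 + 6) / 4 = 18/4 = 4.5

Step 2 — sample variances and covariances s[i,j] = (1/(n-1)) · Σ_k (x_{k,i} - mean_i) · (x_{k,j} - mean_j), with n-1 = 3:
  s[A,A] = ((0.5)·(0.5) + (-0.5)·(-0.5) + (-0.5)·(-0.5) + (0.5)·(0.5)) / 3 = 1/3 = 0.3333
  s[A,B] = ((0.5)·(2) + (-0.5)·(-1) + (-0.5)·(-1) + (0.5)·(0)) / 3 = 2/3 = 0.6667
  s[A,C] = ((0.5)·(0.5) + (-0.5)·(0.5) + (-0.5)·(-2.5) + (0.5)·(1.5)) / 3 = 2/3 = 0.6667
  s[B,B] = ((2)·(2) + (-1)·(-1) + (-1)·(-1) + (0)·(0)) / 3 = 6/3 = 2
  s[B,C] = ((2)·(0.5) + (-1)·(0.5) + (-1)·(-2.5) + (0)·(1.5)) / 3 = 3/3 = 1
  s[C,C] = ((0.5)·(0.5) + (0.5)·(0.5) + (-2.5)·(-2.5) + (1.5)·(1.5)) / 3 = 9/3 = 3
  Sample standard deviations s_i = √(s[i,i]):
  s(A) = √(0.3333) = 0.5774
  s(B) = √(2) = 1.4142
  s(C) = √(3) = 1.7321

Step 3 — r_{ij} = s_{ij} / (s_i · s_j):
  r[A,A] = 1 (diagonal).
  r[A,B] = 0.6667 / (0.5774 · 1.4142) = 0.6667 / 0.8165 = 0.8165
  r[A,C] = 0.6667 / (0.5774 · 1.7321) = 0.6667 / 1 = 0.6667
  r[B,B] = 1 (diagonal).
  r[B,C] = 1 / (1.4142 · 1.7321) = 1 / 2.4495 = 0.4082
  r[C,C] = 1 (diagonal).

R is symmetric with unit diagonal. Assembling:

R = [[1, 0.8165, 0.6667],
 [0.8165, 1, 0.4082],
 [0.6667, 0.4082, 1]]


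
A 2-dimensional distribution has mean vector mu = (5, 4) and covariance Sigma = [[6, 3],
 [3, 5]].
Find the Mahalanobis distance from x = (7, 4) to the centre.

Step 1 — centre the observation: (x - mu) = (2, 0).

Step 2 — invert Sigma. det(Sigma) = 6·5 - (3)² = 21.
  Sigma^{-1} = (1/det) · [[d, -b], [-b, a]] = [[0.2381, -0.1429],
 [-0.1429, 0.2857]].

Step 3 — form the quadratic (x - mu)^T · Sigma^{-1} · (x - mu):
  Sigma^{-1} · (x - mu) = (0.4762, -0.2857).
  (x - mu)^T · [Sigma^{-1} · (x - mu)] = (2)·(0.4762) + (0)·(-0.2857) = 0.9524.

Step 4 — take square root: d = √(0.9524) ≈ 0.9759.

d(x, mu) = √(0.9524) ≈ 0.9759


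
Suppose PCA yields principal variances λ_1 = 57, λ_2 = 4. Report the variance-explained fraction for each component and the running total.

Step 1 — total variance = trace(Sigma) = Σ λ_i = 57 + 4 = 61.

Step 2 — fraction explained by component i = λ_i / Σ λ:
  PC1: 57/61 = 0.9344
  PC2: 4/61 = 0.0656

Step 3 — cumulative fraction after k components = (λ_1 + ... + λ_k) / Σ λ:
  k = 1: 57/61 = 0.9344
  k = 2: (57 + 4)/61 = 61/61 = 1

Summary (fraction, with percent):

explained: PC1 0.9344 (93.44%), PC2 0.0656 (6.56%);  cumulative: 0.9344, 1


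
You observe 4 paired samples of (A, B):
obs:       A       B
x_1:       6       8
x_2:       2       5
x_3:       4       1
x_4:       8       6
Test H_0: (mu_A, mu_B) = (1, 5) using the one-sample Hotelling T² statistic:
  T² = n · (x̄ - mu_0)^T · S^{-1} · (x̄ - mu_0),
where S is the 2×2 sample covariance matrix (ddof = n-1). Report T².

Step 1 — sample mean vector:
  mean(A) = (6 + 2 + 4 + 8) / 4 = 20/4 = 5
  mean(B) = (8 + 5 + 1 + 6) / 4 = 20/4 = 5
  x̄ = (5, 5),  deviation x̄ - mu_0 = (5, 5) - (1, 5) = (4, 0).

Step 2 — sample covariance matrix, S[i,j] = (1/(n-1)) · Σ_k (x_{k,i} - mean_i) · (x_{k,j} - mean_j), divisor n-1 = 3:
  S[A,A] = ((1)·(1) + (-3)·(-3) + (-1)·(-1) + (3)·(3)) / 3 = 20/3 = 6.6667
  S[A,B] = ((1)·(3) + (-3)·(0) + (-1)·(-4) + (3)·(1)) / 3 = 10/3 = 3.3333
  S[B,B] = ((3)·(3) + (0)·(0) + (-4)·(-4) + (1)·(1)) / 3 = 26/3 = 8.6667
  S = [[6.6667, 3.3333],
 [3.3333, 8.6667]].

Step 3 — invert S. det(S) = 6.6667·8.6667 - (3.3333)² = 46.6667.
  S^{-1} = (1/det) · [[d, -b], [-b, a]] = [[0.1857, -0.0714],
 [-0.0714, 0.1429]].

Step 4 — quadratic form (x̄ - mu_0)^T · S^{-1} · (x̄ - mu_0):
  S^{-1} · (x̄ - mu_0) = (0.7429, -0.2857),
  (x̄ - mu_0)^T · [...] = (4)·(0.7429) + (0)·(-0.2857) = 2.9714.

Step 5 — scale by n: T² = 4 · 2.9714 = 11.8857.

T² ≈ 11.8857


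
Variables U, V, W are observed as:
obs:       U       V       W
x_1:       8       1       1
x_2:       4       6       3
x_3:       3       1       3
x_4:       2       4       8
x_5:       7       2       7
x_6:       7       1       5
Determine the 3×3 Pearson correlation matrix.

Step 1 — column means:
  mean(U) = (8 + 4 + 3 + 2 + 7 + 7) / 6 = 31/6 = 5.1667
  mean(V) = (1 + 6 + 1 + 4 + 2 + 1) / 6 = 15/6 = 2.5
  mean(W) = (1 + 3 + 3 + 8 + 7 + 5) / 6 = 27/6 = 4.5

Step 2 — sample variances and covariances s[i,j] = (1/(n-1)) · Σ_k (x_{k,i} - mean_i) · (x_{k,j} - mean_j), with n-1 = 5:
  s[U,U] = ((2.8333)·(2.8333) + (-1.1667)·(-1.1667) + (-2.1667)·(-2.1667) + (-3.1667)·(-3.1667) + (1.8333)·(1.8333) + (1.8333)·(1.8333)) / 5 = 30.8333/5 = 6.1667
  s[U,V] = ((2.8333)·(-1.5) + (-1.1667)·(3.5) + (-2.1667)·(-1.5) + (-3.1667)·(1.5) + (1.8333)·(-0.5) + (1.8333)·(-1.5)) / 5 = -13.5/5 = -2.7
  s[U,W] = ((2.8333)·(-3.5) + (-1.1667)·(-1.5) + (-2.1667)·(-1.5) + (-3.1667)·(3.5) + (1.8333)·(2.5) + (1.8333)·(0.5)) / 5 = -10.5/5 = -2.1
  s[V,V] = ((-1.5)·(-1.5) + (3.5)·(3.5) + (-1.5)·(-1.5) + (1.5)·(1.5) + (-0.5)·(-0.5) + (-1.5)·(-1.5)) / 5 = 21.5/5 = 4.3
  s[V,W] = ((-1.5)·(-3.5) + (3.5)·(-1.5) + (-1.5)·(-1.5) + (1.5)·(3.5) + (-0.5)·(2.5) + (-1.5)·(0.5)) / 5 = 5.5/5 = 1.1
  s[W,W] = ((-3.5)·(-3.5) + (-1.5)·(-1.5) + (-1.5)·(-1.5) + (3.5)·(3.5) + (2.5)·(2.5) + (0.5)·(0.5)) / 5 = 35.5/5 = 7.1
  Sample standard deviations s_i = √(s[i,i]):
  s(U) = √(6.1667) = 2.4833
  s(V) = √(4.3) = 2.0736
  s(W) = √(7.1) = 2.6646

Step 3 — r_{ij} = s_{ij} / (s_i · s_j):
  r[U,U] = 1 (diagonal).
  r[U,V] = -2.7 / (2.4833 · 2.0736) = -2.7 / 5.1494 = -0.5243
  r[U,W] = -2.1 / (2.4833 · 2.6646) = -2.1 / 6.6169 = -0.3174
  r[V,V] = 1 (diagonal).
  r[V,W] = 1.1 / (2.0736 · 2.6646) = 1.1 / 5.5254 = 0.1991
  r[W,W] = 1 (diagonal).

R is symmetric with unit diagonal. Assembling:

R = [[1, -0.5243, -0.3174],
 [-0.5243, 1, 0.1991],
 [-0.3174, 0.1991, 1]]


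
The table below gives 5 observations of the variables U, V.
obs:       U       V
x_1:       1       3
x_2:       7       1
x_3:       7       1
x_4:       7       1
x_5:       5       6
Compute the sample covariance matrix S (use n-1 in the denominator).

Step 1 — column means:
  mean(U) = (1 + 7 + 7 + 7 + 5) / 5 = 27/5 = 5.4
  mean(V) = (3 + 1 + 1 + 1 + 6) / 5 = 12/5 = 2.4

Step 2 — sample covariance S[i,j] = (1/(n-1)) · Σ_k (x_{k,i} - mean_i) · (x_{k,j} - mean_j), with n-1 = 4.
  S[U,U] = ((-4.4)·(-4.4) + (1.6)·(1.6) + (1.6)·(1.6) + (1.6)·(1.6) + (-0.4)·(-0.4)) / 4 = 27.2/4 = 6.8
  S[U,V] = ((-4.4)·(0.6) + (1.6)·(-1.4) + (1.6)·(-1.4) + (1.6)·(-1.4) + (-0.4)·(3.6)) / 4 = -10.8/4 = -2.7
  S[V,V] = ((0.6)·(0.6) + (-1.4)·(-1.4) + (-1.4)·(-1.4) + (-1.4)·(-1.4) + (3.6)·(3.6)) / 4 = 19.2/4 = 4.8

S is symmetric (S[j,i] = S[i,j]). Assembling:

S = [[6.8, -2.7],
 [-2.7, 4.8]]


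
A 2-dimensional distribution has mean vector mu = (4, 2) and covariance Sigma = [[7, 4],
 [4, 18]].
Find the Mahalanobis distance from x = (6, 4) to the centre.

Step 1 — centre the observation: (x - mu) = (2, 2).

Step 2 — invert Sigma. det(Sigma) = 7·18 - (4)² = 110.
  Sigma^{-1} = (1/det) · [[d, -b], [-b, a]] = [[0.1636, -0.0364],
 [-0.0364, 0.0636]].

Step 3 — form the quadratic (x - mu)^T · Sigma^{-1} · (x - mu):
  Sigma^{-1} · (x - mu) = (0.2545, 0.0545).
  (x - mu)^T · [Sigma^{-1} · (x - mu)] = (2)·(0.2545) + (2)·(0.0545) = 0.6182.

Step 4 — take square root: d = √(0.6182) ≈ 0.7862.

d(x, mu) = √(0.6182) ≈ 0.7862


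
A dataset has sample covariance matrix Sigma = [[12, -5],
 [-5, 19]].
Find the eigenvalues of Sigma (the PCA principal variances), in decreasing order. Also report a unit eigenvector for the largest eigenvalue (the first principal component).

Step 1 — characteristic polynomial of 2×2 Sigma:
  det(Sigma - λI) = λ² - trace · λ + det = 0.
  trace = 12 + 19 = 31, det = 12·19 - (-5)² = 203.
Step 2 — discriminant:
  Δ = trace² - 4·det = 961 - 812 = 149.
Step 3 — eigenvalues:
  λ = (trace ± √Δ)/2 = (31 ± 12.2066)/2,
  λ_1 = 21.6033,  λ_2 = 9.3967.

Step 4 — unit eigenvector for λ_1: solve (Sigma - λ_1 I)v = 0. First row:
  (12 - 21.6033)·v_x + (-5)·v_y = 0, i.e. (-9.6033)·v_x + (-5)·v_y = 0,
  so v ∝ (b, λ_1 - a) = (-5, 9.6033); multiply by -1 so the first entry is positive: u = (5, -9.6033).
  ||u|| = √((5)² + (-9.6033)²) = √(117.2229) ≈ 10.827,
  v_1 = u/||u|| ≈ (0.4618, -0.887) (||v_1|| = 1).

λ_1 = 21.6033,  λ_2 = 9.3967;  v_1 ≈ (0.4618, -0.887)


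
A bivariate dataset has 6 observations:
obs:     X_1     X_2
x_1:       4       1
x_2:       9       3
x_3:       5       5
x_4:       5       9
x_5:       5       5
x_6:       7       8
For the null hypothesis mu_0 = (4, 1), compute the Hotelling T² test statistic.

Step 1 — sample mean vector:
  mean(X_1) = (4 + 9 + 5 + 5 + 5 + 7) / 6 = 35/6 = 5.8333
  mean(X_2) = (1 + 3 + 5 + 9 + 5 + 8) / 6 = 31/6 = 5.1667
  x̄ = (5.8333, 5.1667),  deviation x̄ - mu_0 = (5.8333, 5.1667) - (4, 1) = (1.8333, 4.1667).

Step 2 — sample covariance matrix, S[i,j] = (1/(n-1)) · Σ_k (x_{k,i} - mean_i) · (x_{k,j} - mean_j), divisor n-1 = 5:
  S[X_1,X_1] = ((-1.8333)·(-1.8333) + (3.1667)·(3.1667) + (-0.8333)·(-0.8333) + (-0.8333)·(-0.8333) + (-0.8333)·(-0.8333) + (1.1667)·(1.1667)) / 5 = 16.8333/5 = 3.3667
  S[X_1,X_2] = ((-1.8333)·(-4.1667) + (3.1667)·(-2.1667) + (-0.8333)·(-0.1667) + (-0.8333)·(3.8333) + (-0.8333)·(-0.1667) + (1.1667)·(2.8333)) / 5 = 1.1667/5 = 0.2333
  S[X_2,X_2] = ((-4.1667)·(-4.1667) + (-2.1667)·(-2.1667) + (-0.1667)·(-0.1667) + (3.8333)·(3.8333) + (-0.1667)·(-0.1667) + (2.8333)·(2.8333)) / 5 = 44.8333/5 = 8.9667
  S = [[3.3667, 0.2333],
 [0.2333, 8.9667]].

Step 3 — invert S. det(S) = 3.3667·8.9667 - (0.2333)² = 30.1333.
  S^{-1} = (1/det) · [[d, -b], [-b, a]] = [[0.2976, -0.0077],
 [-0.0077, 0.1117]].

Step 4 — quadratic form (x̄ - mu_0)^T · S^{-1} · (x̄ - mu_0):
  S^{-1} · (x̄ - mu_0) = (0.5133, 0.4513),
  (x̄ - mu_0)^T · [...] = (1.8333)·(0.5133) + (4.1667)·(0.4513) = 2.8215.

Step 5 — scale by n: T² = 6 · 2.8215 = 16.9292.

T² ≈ 16.9292


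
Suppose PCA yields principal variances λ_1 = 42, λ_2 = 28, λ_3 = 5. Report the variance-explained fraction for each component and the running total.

Step 1 — total variance = trace(Sigma) = Σ λ_i = 42 + 28 + 5 = 75.

Step 2 — fraction explained by component i = λ_i / Σ λ:
  PC1: 42/75 = 0.56
  PC2: 28/75 = 0.3733
  PC3: 5/75 = 0.0667

Step 3 — cumulative fraction after k components = (λ_1 + ... + λ_k) / Σ λ:
  k = 1: 42/75 = 0.56
  k = 2: (42 + 28)/75 = 70/75 = 0.9333
  k = 3: (42 + 28 + 5)/75 = 75/75 = 1

Summary (fraction, with percent):

explained: PC1 0.56 (56%), PC2 0.3733 (37.33%), PC3 0.0667 (6.67%);  cumulative: 0.56, 0.9333, 1


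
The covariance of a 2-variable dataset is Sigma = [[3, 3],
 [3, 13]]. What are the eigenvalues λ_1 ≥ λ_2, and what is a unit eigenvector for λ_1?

Step 1 — characteristic polynomial of 2×2 Sigma:
  det(Sigma - λI) = λ² - trace · λ + det = 0.
  trace = 3 + 13 = 16, det = 3·13 - (3)² = 30.
Step 2 — discriminant:
  Δ = trace² - 4·det = 256 - 120 = 136.
Step 3 — eigenvalues:
  λ = (trace ± √Δ)/2 = (16 ± 11.6619)/2,
  λ_1 = 13.831,  λ_2 = 2.169.

Step 4 — unit eigenvector for λ_1: solve (Sigma - λ_1 I)v = 0. First row:
  (3 - 13.831)·v_x + (3)·v_y = 0, i.e. (-10.831)·v_x + (3)·v_y = 0,
  so v ∝ (b, λ_1 - a) = (3, 10.831) = u.
  ||u|| = √((3)² + (10.831)²) = √(126.3095) ≈ 11.2388,
  v_1 = u/||u|| ≈ (0.2669, 0.9637) (||v_1|| = 1).

λ_1 = 13.831,  λ_2 = 2.169;  v_1 ≈ (0.2669, 0.9637)


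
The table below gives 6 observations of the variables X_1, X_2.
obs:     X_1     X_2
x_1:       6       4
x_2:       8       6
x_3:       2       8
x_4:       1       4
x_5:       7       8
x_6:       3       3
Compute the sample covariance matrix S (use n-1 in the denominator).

Step 1 — column means:
  mean(X_1) = (6 + 8 + 2 + 1 + 7 + 3) / 6 = 27/6 = 4.5
  mean(X_2) = (4 + 6 + 8 + 4 + 8 + 3) / 6 = 33/6 = 5.5

Step 2 — sample covariance S[i,j] = (1/(n-1)) · Σ_k (x_{k,i} - mean_i) · (x_{k,j} - mean_j), with n-1 = 5.
  S[X_1,X_1] = ((1.5)·(1.5) + (3.5)·(3.5) + (-2.5)·(-2.5) + (-3.5)·(-3.5) + (2.5)·(2.5) + (-1.5)·(-1.5)) / 5 = 41.5/5 = 8.3
  S[X_1,X_2] = ((1.5)·(-1.5) + (3.5)·(0.5) + (-2.5)·(2.5) + (-3.5)·(-1.5) + (2.5)·(2.5) + (-1.5)·(-2.5)) / 5 = 8.5/5 = 1.7
  S[X_2,X_2] = ((-1.5)·(-1.5) + (0.5)·(0.5) + (2.5)·(2.5) + (-1.5)·(-1.5) + (2.5)·(2.5) + (-2.5)·(-2.5)) / 5 = 23.5/5 = 4.7

S is symmetric (S[j,i] = S[i,j]). Assembling:

S = [[8.3, 1.7],
 [1.7, 4.7]]


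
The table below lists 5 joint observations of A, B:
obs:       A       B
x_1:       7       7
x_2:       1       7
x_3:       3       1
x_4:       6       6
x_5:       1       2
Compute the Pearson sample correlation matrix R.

Step 1 — column means:
  mean(A) = (7 + 1 + 3 + 6 + 1) / 5 = 18/5 = 3.6
  mean(B) = (7 + 7 + 1 + 6 + 2) / 5 = 23/5 = 4.6

Step 2 — sample variances and covariances s[i,j] = (1/(n-1)) · Σ_k (x_{k,i} - mean_i) · (x_{k,j} - mean_j), with n-1 = 4:
  s[A,A] = ((3.4)·(3.4) + (-2.6)·(-2.6) + (-0.6)·(-0.6) + (2.4)·(2.4) + (-2.6)·(-2.6)) / 4 = 31.2/4 = 7.8
  s[A,B] = ((3.4)·(2.4) + (-2.6)·(2.4) + (-0.6)·(-3.6) + (2.4)·(1.4) + (-2.6)·(-2.6)) / 4 = 14.2/4 = 3.55
  s[B,B] = ((2.4)·(2.4) + (2.4)·(2.4) + (-3.6)·(-3.6) + (1.4)·(1.4) + (-2.6)·(-2.6)) / 4 = 33.2/4 = 8.3
  Sample standard deviations s_i = √(s[i,i]):
  s(A) = √(7.8) = 2.7928
  s(B) = √(8.3) = 2.881

Step 3 — r_{ij} = s_{ij} / (s_i · s_j):
  r[A,A] = 1 (diagonal).
  r[A,B] = 3.55 / (2.7928 · 2.881) = 3.55 / 8.0461 = 0.4412
  r[B,B] = 1 (diagonal).

R is symmetric with unit diagonal. Assembling:

R = [[1, 0.4412],
 [0.4412, 1]]


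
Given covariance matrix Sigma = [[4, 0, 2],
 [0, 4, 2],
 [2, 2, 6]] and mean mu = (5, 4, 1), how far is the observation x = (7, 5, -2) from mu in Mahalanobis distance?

Step 1 — centre the observation: (x - mu) = (2, 1, -3).

Step 2 — invert Sigma (cofactor / det for 3×3, or solve directly):
  Sigma^{-1} = [[0.3125, 0.0625, -0.125],
 [0.0625, 0.3125, -0.125],
 [-0.125, -0.125, 0.25]].

Step 3 — form the quadratic (x - mu)^T · Sigma^{-1} · (x - mu):
  Sigma^{-1} · (x - mu) = (1.0625, 0.8125, -1.125).
  (x - mu)^T · [Sigma^{-1} · (x - mu)] = (2)·(1.0625) + (1)·(0.8125) + (-3)·(-1.125) = 6.3125.

Step 4 — take square root: d = √(6.3125) ≈ 2.5125.

d(x, mu) = √(6.3125) ≈ 2.5125


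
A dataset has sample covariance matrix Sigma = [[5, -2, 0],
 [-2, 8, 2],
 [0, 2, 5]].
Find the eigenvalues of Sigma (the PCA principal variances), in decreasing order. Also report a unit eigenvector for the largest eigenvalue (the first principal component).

Step 1 — characteristic polynomial p(λ) = det(λI - Sigma) = λ³ - tr·λ² + c_1·λ - det, where tr = trace, c_1 = sum of the principal 2×2 minors, det = det(Sigma):
  tr = 5 + 8 + 5 = 18,
  c_1 = (5·8 - (-2)²) + (5·5 - (0)²) + (8·5 - (2)²) = 36 + 25 + 36 = 97,
  det = 5·(8·5 - (2)²) - (-2)·((-2)·5 - (2)·(0)) + (0)·((-2)·(2) - 8·(0)) = 5·(36) - (-2)·(-10) + (0)·(-4) = 160.
  So p(λ) = λ³ - 18λ² + 97λ - 160.
Step 2 — look for an integer root (rational root theorem: any rational root is an integer divisor of 160). Testing λ = 5:
  p(5) = 125 - 450 + 485 - 160 = 0  ✓
  Dividing out (λ - 5): p(λ) = (λ - 5)(λ² - 13λ + 32).
Step 3 — remaining eigenvalues from the quadratic λ² - 13λ + 32 = 0:
  Δ = 13² - 4·32 = 169 - 128 = 41,  λ = (13 ± √41)/2 = (13 ± 6.4031)/2 ≈ 9.7016 or 3.2984.
  Sorted: λ_1 = 9.7016,  λ_2 = 5,  λ_3 = 3.2984  (check: sum = 18 = tr ✓).

Step 4 — unit eigenvector for λ_1 ≈ 9.7016: v spans the null space of (Sigma - λ_1 I), whose rows are
  r_1 = (-4.7016, -2, 0),  r_2 = (-2, -1.7016, 2),  r_3 = (0, 2, -4.7016).
  v is orthogonal to every row, so take v ∝ r_1 × r_2 = ((-2)·(2) - (0)·(-1.7016), (0)·(-2) - (-4.7016)·(2), (-4.7016)·(-1.7016) - (-2)·(-2)) ≈ (-4, 9.4031, 4).
  Rescale (multiply by -1 so the first nonzero entry is positive): u = (4, -9.4031, -4).
  ||u|| = √((4)² + (-9.4031)² + (-4)²) = √(120.4187) ≈ 10.9735,  v_1 = u/||u|| ≈ (0.3645, -0.8569, -0.3645) (||v_1|| = 1).

λ_1 = 9.7016,  λ_2 = 5,  λ_3 = 3.2984;  v_1 ≈ (0.3645, -0.8569, -0.3645)


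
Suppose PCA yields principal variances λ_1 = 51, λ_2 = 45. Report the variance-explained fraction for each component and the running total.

Step 1 — total variance = trace(Sigma) = Σ λ_i = 51 + 45 = 96.

Step 2 — fraction explained by component i = λ_i / Σ λ:
  PC1: 51/96 = 0.5312
  PC2: 45/96 = 0.4688

Step 3 — cumulative fraction after k components = (λ_1 + ... + λ_k) / Σ λ:
  k = 1: 51/96 = 0.5312
  k = 2: (51 + 45)/96 = 96/96 = 1

Summary (fraction, with percent):

explained: PC1 0.5312 (53.12%), PC2 0.4688 (46.88%);  cumulative: 0.5312, 1


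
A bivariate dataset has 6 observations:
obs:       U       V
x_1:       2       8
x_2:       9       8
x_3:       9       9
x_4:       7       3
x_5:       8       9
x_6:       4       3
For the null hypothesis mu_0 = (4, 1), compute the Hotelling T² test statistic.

Step 1 — sample mean vector:
  mean(U) = (2 + 9 + 9 + 7 + 8 + 4) / 6 = 39/6 = 6.5
  mean(V) = (8 + 8 + 9 + 3 + 9 + 3) / 6 = 40/6 = 6.6667
  x̄ = (6.5, 6.6667),  deviation x̄ - mu_0 = (6.5, 6.6667) - (4, 1) = (2.5, 5.6667).

Step 2 — sample covariance matrix, S[i,j] = (1/(n-1)) · Σ_k (x_{k,i} - mean_i) · (x_{k,j} - mean_j), divisor n-1 = 5:
  S[U,U] = ((-4.5)·(-4.5) + (2.5)·(2.5) + (2.5)·(2.5) + (0.5)·(0.5) + (1.5)·(1.5) + (-2.5)·(-2.5)) / 5 = 41.5/5 = 8.3
  S[U,V] = ((-4.5)·(1.3333) + (2.5)·(1.3333) + (2.5)·(2.3333) + (0.5)·(-3.6667) + (1.5)·(2.3333) + (-2.5)·(-3.6667)) / 5 = 14/5 = 2.8
  S[V,V] = ((1.3333)·(1.3333) + (1.3333)·(1.3333) + (2.3333)·(2.3333) + (-3.6667)·(-3.6667) + (2.3333)·(2.3333) + (-3.6667)·(-3.6667)) / 5 = 41.3333/5 = 8.2667
  S = [[8.3, 2.8],
 [2.8, 8.2667]].

Step 3 — invert S. det(S) = 8.3·8.2667 - (2.8)² = 60.7733.
  S^{-1} = (1/det) · [[d, -b], [-b, a]] = [[0.136, -0.0461],
 [-0.0461, 0.1366]].

Step 4 — quadratic form (x̄ - mu_0)^T · S^{-1} · (x̄ - mu_0):
  S^{-1} · (x̄ - mu_0) = (0.079, 0.6587),
  (x̄ - mu_0)^T · [...] = (2.5)·(0.079) + (5.6667)·(0.6587) = 3.9303.

Step 5 — scale by n: T² = 6 · 3.9303 = 23.5816.

T² ≈ 23.5816


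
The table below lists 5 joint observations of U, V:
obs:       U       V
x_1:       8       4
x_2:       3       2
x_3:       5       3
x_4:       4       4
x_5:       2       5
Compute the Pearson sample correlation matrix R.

Step 1 — column means:
  mean(U) = (8 + 3 + 5 + 4 + 2) / 5 = 22/5 = 4.4
  mean(V) = (4 + 2 + 3 + 4 + 5) / 5 = 18/5 = 3.6

Step 2 — sample variances and covariances s[i,j] = (1/(n-1)) · Σ_k (x_{k,i} - mean_i) · (x_{k,j} - mean_j), with n-1 = 4:
  s[U,U] = ((3.6)·(3.6) + (-1.4)·(-1.4) + (0.6)·(0.6) + (-0.4)·(-0.4) + (-2.4)·(-2.4)) / 4 = 21.2/4 = 5.3
  s[U,V] = ((3.6)·(0.4) + (-1.4)·(-1.6) + (0.6)·(-0.6) + (-0.4)·(0.4) + (-2.4)·(1.4)) / 4 = -0.2/4 = -0.05
  s[V,V] = ((0.4)·(0.4) + (-1.6)·(-1.6) + (-0.6)·(-0.6) + (0.4)·(0.4) + (1.4)·(1.4)) / 4 = 5.2/4 = 1.3
  Sample standard deviations s_i = √(s[i,i]):
  s(U) = √(5.3) = 2.3022
  s(V) = √(1.3) = 1.1402

Step 3 — r_{ij} = s_{ij} / (s_i · s_j):
  r[U,U] = 1 (diagonal).
  r[U,V] = -0.05 / (2.3022 · 1.1402) = -0.05 / 2.6249 = -0.019
  r[V,V] = 1 (diagonal).

R is symmetric with unit diagonal. Assembling:

R = [[1, -0.019],
 [-0.019, 1]]


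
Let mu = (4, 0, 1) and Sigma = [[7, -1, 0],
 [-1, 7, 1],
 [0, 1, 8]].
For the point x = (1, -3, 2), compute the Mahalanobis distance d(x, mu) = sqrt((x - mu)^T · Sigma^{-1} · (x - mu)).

Step 1 — centre the observation: (x - mu) = (-3, -3, 1).

Step 2 — invert Sigma (cofactor / det for 3×3, or solve directly):
  Sigma^{-1} = [[0.1459, 0.0212, -0.0027],
 [0.0212, 0.1485, -0.0186],
 [-0.0027, -0.0186, 0.1273]].

Step 3 — form the quadratic (x - mu)^T · Sigma^{-1} · (x - mu):
  Sigma^{-1} · (x - mu) = (-0.504, -0.5279, 0.191).
  (x - mu)^T · [Sigma^{-1} · (x - mu)] = (-3)·(-0.504) + (-3)·(-0.5279) + (1)·(0.191) = 3.2865.

Step 4 — take square root: d = √(3.2865) ≈ 1.8129.

d(x, mu) = √(3.2865) ≈ 1.8129


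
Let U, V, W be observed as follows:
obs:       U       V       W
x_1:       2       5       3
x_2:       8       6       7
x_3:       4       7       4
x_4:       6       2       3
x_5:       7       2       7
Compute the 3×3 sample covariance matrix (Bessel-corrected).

Step 1 — column means:
  mean(U) = (2 + 8 + 4 + 6 + 7) / 5 = 27/5 = 5.4
  mean(V) = (5 + 6 + 7 + 2 + 2) / 5 = 22/5 = 4.4
  mean(W) = (3 + 7 + 4 + 3 + 7) / 5 = 24/5 = 4.8

Step 2 — sample covariance S[i,j] = (1/(n-1)) · Σ_k (x_{k,i} - mean_i) · (x_{k,j} - mean_j), with n-1 = 4.
  S[U,U] = ((-3.4)·(-3.4) + (2.6)·(2.6) + (-1.4)·(-1.4) + (0.6)·(0.6) + (1.6)·(1.6)) / 4 = 23.2/4 = 5.8
  S[U,V] = ((-3.4)·(0.6) + (2.6)·(1.6) + (-1.4)·(2.6) + (0.6)·(-2.4) + (1.6)·(-2.4)) / 4 = -6.8/4 = -1.7
  S[U,W] = ((-3.4)·(-1.8) + (2.6)·(2.2) + (-1.4)·(-0.8) + (0.6)·(-1.8) + (1.6)·(2.2)) / 4 = 15.4/4 = 3.85
  S[V,V] = ((0.6)·(0.6) + (1.6)·(1.6) + (2.6)·(2.6) + (-2.4)·(-2.4) + (-2.4)·(-2.4)) / 4 = 21.2/4 = 5.3
  S[V,W] = ((0.6)·(-1.8) + (1.6)·(2.2) + (2.6)·(-0.8) + (-2.4)·(-1.8) + (-2.4)·(2.2)) / 4 = -0.6/4 = -0.15
  S[W,W] = ((-1.8)·(-1.8) + (2.2)·(2.2) + (-0.8)·(-0.8) + (-1.8)·(-1.8) + (2.2)·(2.2)) / 4 = 16.8/4 = 4.2

S is symmetric (S[j,i] = S[i,j]). Assembling:

S = [[5.8, -1.7, 3.85],
 [-1.7, 5.3, -0.15],
 [3.85, -0.15, 4.2]]


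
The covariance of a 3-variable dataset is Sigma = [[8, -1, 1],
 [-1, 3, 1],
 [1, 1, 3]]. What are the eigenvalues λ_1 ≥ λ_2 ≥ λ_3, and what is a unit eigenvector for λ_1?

Step 1 — characteristic polynomial p(λ) = det(λI - Sigma) = λ³ - tr·λ² + c_1·λ - det, where tr = trace, c_1 = sum of the principal 2×2 minors, det = det(Sigma):
  tr = 8 + 3 + 3 = 14,
  c_1 = (8·3 - (-1)²) + (8·3 - (1)²) + (3·3 - (1)²) = 23 + 23 + 8 = 54,
  det = 8·(3·3 - (1)²) - (-1)·((-1)·3 - (1)·(1)) + (1)·((-1)·(1) - 3·(1)) = 8·(8) - (-1)·(-4) + (1)·(-4) = 56.
  So p(λ) = λ³ - 14λ² + 54λ - 56.
Step 2 — look for an integer root (rational root theorem: any rational root is an integer divisor of 56). Testing λ = 4:
  p(4) = 64 - 224 + 216 - 56 = 0  ✓
  Dividing out (λ - 4): p(λ) = (λ - 4)(λ² - 10λ + 14).
Step 3 — remaining eigenvalues from the quadratic λ² - 10λ + 14 = 0:
  Δ = 10² - 4·14 = 100 - 56 = 44,  λ = (10 ± √44)/2 = (10 ± 6.6332)/2 ≈ 8.3166 or 1.6834.
  Sorted: λ_1 = 8.3166,  λ_2 = 4,  λ_3 = 1.6834  (check: sum = 14 = tr ✓).

Step 4 — unit eigenvector for λ_1 ≈ 8.3166: v spans the null space of (Sigma - λ_1 I), whose rows are
  r_1 = (-0.3166, -1, 1),  r_2 = (-1, -5.3166, 1),  r_3 = (1, 1, -5.3166).
  v is orthogonal to every row, so take v ∝ r_1 × r_2 = ((-1)·(1) - (1)·(-5.3166), (1)·(-1) - (-0.3166)·(1), (-0.3166)·(-5.3166) - (-1)·(-1)) ≈ (4.3166, -0.6834, 0.6834).
  Let u = (4.3166, -0.6834, 0.6834).
  ||u|| = √((4.3166)² + (-0.6834)² + (0.6834)²) = √(19.5673) ≈ 4.4235,  v_1 = u/||u|| ≈ (0.9758, -0.1545, 0.1545) (||v_1|| = 1).

λ_1 = 8.3166,  λ_2 = 4,  λ_3 = 1.6834;  v_1 ≈ (0.9758, -0.1545, 0.1545)


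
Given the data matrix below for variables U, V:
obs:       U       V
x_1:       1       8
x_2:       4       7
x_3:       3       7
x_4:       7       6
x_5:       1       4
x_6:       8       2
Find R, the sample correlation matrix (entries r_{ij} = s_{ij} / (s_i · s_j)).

Step 1 — column means:
  mean(U) = (1 + 4 + 3 + 7 + 1 + 8) / 6 = 24/6 = 4
  mean(V) = (8 + 7 + 7 + 6 + 4 + 2) / 6 = 34/6 = 5.6667

Step 2 — sample variances and covariances s[i,j] = (1/(n-1)) · Σ_k (x_{k,i} - mean_i) · (x_{k,j} - mean_j), with n-1 = 5:
  s[U,U] = ((-3)·(-3) + (0)·(0) + (-1)·(-1) + (3)·(3) + (-3)·(-3) + (4)·(4)) / 5 = 44/5 = 8.8
  s[U,V] = ((-3)·(2.3333) + (0)·(1.3333) + (-1)·(1.3333) + (3)·(0.3333) + (-3)·(-1.6667) + (4)·(-3.6667)) / 5 = -17/5 = -3.4
  s[V,V] = ((2.3333)·(2.3333) + (1.3333)·(1.3333) + (1.3333)·(1.3333) + (0.3333)·(0.3333) + (-1.6667)·(-1.6667) + (-3.6667)·(-3.6667)) / 5 = 25.3333/5 = 5.0667
  Sample standard deviations s_i = √(s[i,i]):
  s(U) = √(8.8) = 2.9665
  s(V) = √(5.0667) = 2.2509

Step 3 — r_{ij} = s_{ij} / (s_i · s_j):
  r[U,U] = 1 (diagonal).
  r[U,V] = -3.4 / (2.9665 · 2.2509) = -3.4 / 6.6773 = -0.5092
  r[V,V] = 1 (diagonal).

R is symmetric with unit diagonal. Assembling:

R = [[1, -0.5092],
 [-0.5092, 1]]


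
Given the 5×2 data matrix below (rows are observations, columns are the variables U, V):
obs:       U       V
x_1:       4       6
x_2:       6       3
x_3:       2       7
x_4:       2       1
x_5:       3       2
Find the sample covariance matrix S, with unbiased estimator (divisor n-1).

Step 1 — column means:
  mean(U) = (4 + 6 + 2 + 2 + 3) / 5 = 17/5 = 3.4
  mean(V) = (6 + 3 + 7 + 1 + 2) / 5 = 19/5 = 3.8

Step 2 — sample covariance S[i,j] = (1/(n-1)) · Σ_k (x_{k,i} - mean_i) · (x_{k,j} - mean_j), with n-1 = 4.
  S[U,U] = ((0.6)·(0.6) + (2.6)·(2.6) + (-1.4)·(-1.4) + (-1.4)·(-1.4) + (-0.4)·(-0.4)) / 4 = 11.2/4 = 2.8
  S[U,V] = ((0.6)·(2.2) + (2.6)·(-0.8) + (-1.4)·(3.2) + (-1.4)·(-2.8) + (-0.4)·(-1.8)) / 4 = -0.6/4 = -0.15
  S[V,V] = ((2.2)·(2.2) + (-0.8)·(-0.8) + (3.2)·(3.2) + (-2.8)·(-2.8) + (-1.8)·(-1.8)) / 4 = 26.8/4 = 6.7

S is symmetric (S[j,i] = S[i,j]). Assembling:

S = [[2.8, -0.15],
 [-0.15, 6.7]]


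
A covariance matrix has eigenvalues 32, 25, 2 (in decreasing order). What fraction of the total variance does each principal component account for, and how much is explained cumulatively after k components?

Step 1 — total variance = trace(Sigma) = Σ λ_i = 32 + 25 + 2 = 59.

Step 2 — fraction explained by component i = λ_i / Σ λ:
  PC1: 32/59 = 0.5424
  PC2: 25/59 = 0.4237
  PC3: 2/59 = 0.0339

Step 3 — cumulative fraction after k components = (λ_1 + ... + λ_k) / Σ λ:
  k = 1: 32/59 = 0.5424
  k = 2: (32 + 25)/59 = 57/59 = 0.9661
  k = 3: (32 + 25 + 2)/59 = 59/59 = 1

Summary (fraction, with percent):

explained: PC1 0.5424 (54.24%), PC2 0.4237 (42.37%), PC3 0.0339 (3.39%);  cumulative: 0.5424, 0.9661, 1


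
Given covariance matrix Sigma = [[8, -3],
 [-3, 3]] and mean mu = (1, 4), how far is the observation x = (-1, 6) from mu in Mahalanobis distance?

Step 1 — centre the observation: (x - mu) = (-2, 2).

Step 2 — invert Sigma. det(Sigma) = 8·3 - (-3)² = 15.
  Sigma^{-1} = (1/det) · [[d, -b], [-b, a]] = [[0.2, 0.2],
 [0.2, 0.5333]].

Step 3 — form the quadratic (x - mu)^T · Sigma^{-1} · (x - mu):
  Sigma^{-1} · (x - mu) = (0, 0.6667).
  (x - mu)^T · [Sigma^{-1} · (x - mu)] = (-2)·(0) + (2)·(0.6667) = 1.3333.

Step 4 — take square root: d = √(1.3333) ≈ 1.1547.

d(x, mu) = √(1.3333) ≈ 1.1547


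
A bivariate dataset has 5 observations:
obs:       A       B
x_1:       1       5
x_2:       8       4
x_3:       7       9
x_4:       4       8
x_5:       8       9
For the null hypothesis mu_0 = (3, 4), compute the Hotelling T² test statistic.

Step 1 — sample mean vector:
  mean(A) = (1 + 8 + 7 + 4 + 8) / 5 = 28/5 = 5.6
  mean(B) = (5 + 4 + 9 + 8 + 9) / 5 = 35/5 = 7
  x̄ = (5.6, 7),  deviation x̄ - mu_0 = (5.6, 7) - (3, 4) = (2.6, 3).

Step 2 — sample covariance matrix, S[i,j] = (1/(n-1)) · Σ_k (x_{k,i} - mean_i) · (x_{k,j} - mean_j), divisor n-1 = 4:
  S[A,A] = ((-4.6)·(-4.6) + (2.4)·(2.4) + (1.4)·(1.4) + (-1.6)·(-1.6) + (2.4)·(2.4)) / 4 = 37.2/4 = 9.3
  S[A,B] = ((-4.6)·(-2) + (2.4)·(-3) + (1.4)·(2) + (-1.6)·(1) + (2.4)·(2)) / 4 = 8/4 = 2
  S[B,B] = ((-2)·(-2) + (-3)·(-3) + (2)·(2) + (1)·(1) + (2)·(2)) / 4 = 22/4 = 5.5
  S = [[9.3, 2],
 [2, 5.5]].

Step 3 — invert S. det(S) = 9.3·5.5 - (2)² = 47.15.
  S^{-1} = (1/det) · [[d, -b], [-b, a]] = [[0.1166, -0.0424],
 [-0.0424, 0.1972]].

Step 4 — quadratic form (x̄ - mu_0)^T · S^{-1} · (x̄ - mu_0):
  S^{-1} · (x̄ - mu_0) = (0.176, 0.4814),
  (x̄ - mu_0)^T · [...] = (2.6)·(0.176) + (3)·(0.4814) = 1.902.

Step 5 — scale by n: T² = 5 · 1.902 = 9.5101.

T² ≈ 9.5101


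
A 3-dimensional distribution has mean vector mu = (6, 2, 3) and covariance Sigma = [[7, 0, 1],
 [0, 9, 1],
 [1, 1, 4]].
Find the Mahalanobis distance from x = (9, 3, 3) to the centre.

Step 1 — centre the observation: (x - mu) = (3, 1, 0).

Step 2 — invert Sigma (cofactor / det for 3×3, or solve directly):
  Sigma^{-1} = [[0.1483, 0.0042, -0.0381],
 [0.0042, 0.1144, -0.0297],
 [-0.0381, -0.0297, 0.2669]].

Step 3 — form the quadratic (x - mu)^T · Sigma^{-1} · (x - mu):
  Sigma^{-1} · (x - mu) = (0.4492, 0.1271, -0.1441).
  (x - mu)^T · [Sigma^{-1} · (x - mu)] = (3)·(0.4492) + (1)·(0.1271) + (0)·(-0.1441) = 1.4746.

Step 4 — take square root: d = √(1.4746) ≈ 1.2143.

d(x, mu) = √(1.4746) ≈ 1.2143


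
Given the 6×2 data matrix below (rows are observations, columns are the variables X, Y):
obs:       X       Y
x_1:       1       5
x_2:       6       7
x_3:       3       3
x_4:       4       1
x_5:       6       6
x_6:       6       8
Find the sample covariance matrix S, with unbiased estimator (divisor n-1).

Step 1 — column means:
  mean(X) = (1 + 6 + 3 + 4 + 6 + 6) / 6 = 26/6 = 4.3333
  mean(Y) = (5 + 7 + 3 + 1 + 6 + 8) / 6 = 30/6 = 5

Step 2 — sample covariance S[i,j] = (1/(n-1)) · Σ_k (x_{k,i} - mean_i) · (x_{k,j} - mean_j), with n-1 = 5.
  S[X,X] = ((-3.3333)·(-3.3333) + (1.6667)·(1.6667) + (-1.3333)·(-1.3333) + (-0.3333)·(-0.3333) + (1.6667)·(1.6667) + (1.6667)·(1.6667)) / 5 = 21.3333/5 = 4.2667
  S[X,Y] = ((-3.3333)·(0) + (1.6667)·(2) + (-1.3333)·(-2) + (-0.3333)·(-4) + (1.6667)·(1) + (1.6667)·(3)) / 5 = 14/5 = 2.8
  S[Y,Y] = ((0)·(0) + (2)·(2) + (-2)·(-2) + (-4)·(-4) + (1)·(1) + (3)·(3)) / 5 = 34/5 = 6.8

S is symmetric (S[j,i] = S[i,j]). Assembling:

S = [[4.2667, 2.8],
 [2.8, 6.8]]


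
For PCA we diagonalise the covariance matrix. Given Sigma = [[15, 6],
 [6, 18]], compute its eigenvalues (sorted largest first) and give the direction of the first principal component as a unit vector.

Step 1 — characteristic polynomial of 2×2 Sigma:
  det(Sigma - λI) = λ² - trace · λ + det = 0.
  trace = 15 + 18 = 33, det = 15·18 - (6)² = 234.
Step 2 — discriminant:
  Δ = trace² - 4·det = 1089 - 936 = 153.
Step 3 — eigenvalues:
  λ = (trace ± √Δ)/2 = (33 ± 12.3693)/2,
  λ_1 = 22.6847,  λ_2 = 10.3153.

Step 4 — unit eigenvector for λ_1: solve (Sigma - λ_1 I)v = 0. First row:
  (15 - 22.6847)·v_x + (6)·v_y = 0, i.e. (-7.6847)·v_x + (6)·v_y = 0,
  so v ∝ (b, λ_1 - a) = (6, 7.6847) = u.
  ||u|| = √((6)² + (7.6847)²) = √(95.054) ≈ 9.7496,
  v_1 = u/||u|| ≈ (0.6154, 0.7882) (||v_1|| = 1).

λ_1 = 22.6847,  λ_2 = 10.3153;  v_1 ≈ (0.6154, 0.7882)


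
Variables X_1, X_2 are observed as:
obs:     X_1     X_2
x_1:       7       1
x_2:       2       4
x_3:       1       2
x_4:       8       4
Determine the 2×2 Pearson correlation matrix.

Step 1 — column means:
  mean(X_1) = (7 + 2 + 1 + 8) / 4 = 18/4 = 4.5
  mean(X_2) = (1 + 4 + 2 + 4) / 4 = 11/4 = 2.75

Step 2 — sample variances and covariances s[i,j] = (1/(n-1)) · Σ_k (x_{k,i} - mean_i) · (x_{k,j} - mean_j), with n-1 = 3:
  s[X_1,X_1] = ((2.5)·(2.5) + (-2.5)·(-2.5) + (-3.5)·(-3.5) + (3.5)·(3.5)) / 3 = 37/3 = 12.3333
  s[X_1,X_2] = ((2.5)·(-1.75) + (-2.5)·(1.25) + (-3.5)·(-0.75) + (3.5)·(1.25)) / 3 = -0.5/3 = -0.1667
  s[X_2,X_2] = ((-1.75)·(-1.75) + (1.25)·(1.25) + (-0.75)·(-0.75) + (1.25)·(1.25)) / 3 = 6.75/3 = 2.25
  Sample standard deviations s_i = √(s[i,i]):
  s(X_1) = √(12.3333) = 3.5119
  s(X_2) = √(2.25) = 1.5

Step 3 — r_{ij} = s_{ij} / (s_i · s_j):
  r[X_1,X_1] = 1 (diagonal).
  r[X_1,X_2] = -0.1667 / (3.5119 · 1.5) = -0.1667 / 5.2678 = -0.0316
  r[X_2,X_2] = 1 (diagonal).

R is symmetric with unit diagonal. Assembling:

R = [[1, -0.0316],
 [-0.0316, 1]]


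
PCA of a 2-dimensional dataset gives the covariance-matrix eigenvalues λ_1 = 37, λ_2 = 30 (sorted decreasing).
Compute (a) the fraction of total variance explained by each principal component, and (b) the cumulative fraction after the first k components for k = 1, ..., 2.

Step 1 — total variance = trace(Sigma) = Σ λ_i = 37 + 30 = 67.

Step 2 — fraction explained by component i = λ_i / Σ λ:
  PC1: 37/67 = 0.5522
  PC2: 30/67 = 0.4478

Step 3 — cumulative fraction after k components = (λ_1 + ... + λ_k) / Σ λ:
  k = 1: 37/67 = 0.5522
  k = 2: (37 + 30)/67 = 67/67 = 1

Summary (fraction, with percent):

explained: PC1 0.5522 (55.22%), PC2 0.4478 (44.78%);  cumulative: 0.5522, 1


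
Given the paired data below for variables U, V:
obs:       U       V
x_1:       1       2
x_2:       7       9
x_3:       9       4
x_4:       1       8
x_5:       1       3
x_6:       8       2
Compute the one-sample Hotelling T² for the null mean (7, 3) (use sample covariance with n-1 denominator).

Step 1 — sample mean vector:
  mean(U) = (1 + 7 + 9 + 1 + 1 + 8) / 6 = 27/6 = 4.5
  mean(V) = (2 + 9 + 4 + 8 + 3 + 2) / 6 = 28/6 = 4.6667
  x̄ = (4.5, 4.6667),  deviation x̄ - mu_0 = (4.5, 4.6667) - (7, 3) = (-2.5, 1.6667).

Step 2 — sample covariance matrix, S[i,j] = (1/(n-1)) · Σ_k (x_{k,i} - mean_i) · (x_{k,j} - mean_j), divisor n-1 = 5:
  S[U,U] = ((-3.5)·(-3.5) + (2.5)·(2.5) + (4.5)·(4.5) + (-3.5)·(-3.5) + (-3.5)·(-3.5) + (3.5)·(3.5)) / 5 = 75.5/5 = 15.1
  S[U,V] = ((-3.5)·(-2.6667) + (2.5)·(4.3333) + (4.5)·(-0.6667) + (-3.5)·(3.3333) + (-3.5)·(-1.6667) + (3.5)·(-2.6667)) / 5 = 2/5 = 0.4
  S[V,V] = ((-2.6667)·(-2.6667) + (4.3333)·(4.3333) + (-0.6667)·(-0.6667) + (3.3333)·(3.3333) + (-1.6667)·(-1.6667) + (-2.6667)·(-2.6667)) / 5 = 47.3333/5 = 9.4667
  S = [[15.1, 0.4],
 [0.4, 9.4667]].

Step 3 — invert S. det(S) = 15.1·9.4667 - (0.4)² = 142.7867.
  S^{-1} = (1/det) · [[d, -b], [-b, a]] = [[0.0663, -0.0028],
 [-0.0028, 0.1058]].

Step 4 — quadratic form (x̄ - mu_0)^T · S^{-1} · (x̄ - mu_0):
  S^{-1} · (x̄ - mu_0) = (-0.1704, 0.1833),
  (x̄ - mu_0)^T · [...] = (-2.5)·(-0.1704) + (1.6667)·(0.1833) = 0.7315.

Step 5 — scale by n: T² = 6 · 0.7315 = 4.3888.

T² ≈ 4.3888


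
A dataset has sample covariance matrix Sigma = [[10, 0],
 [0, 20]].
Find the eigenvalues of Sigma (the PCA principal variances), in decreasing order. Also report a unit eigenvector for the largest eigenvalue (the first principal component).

Step 1 — characteristic polynomial of 2×2 Sigma:
  det(Sigma - λI) = λ² - trace · λ + det = 0.
  trace = 10 + 20 = 30, det = 10·20 - (0)² = 200.
Step 2 — discriminant:
  Δ = trace² - 4·det = 900 - 800 = 100.
Step 3 — eigenvalues:
  λ = (trace ± √Δ)/2 = (30 ± 10)/2,
  λ_1 = 20,  λ_2 = 10.

Step 4 — unit eigenvector for λ_1: Sigma is diagonal, so its eigenvectors are the coordinate axes. λ_1 = 20 is the diagonal entry on the second coordinate axis, hence
  v_1 = (0, 1) (||v_1|| = 1).

λ_1 = 20,  λ_2 = 10;  v_1 ≈ (0, 1)


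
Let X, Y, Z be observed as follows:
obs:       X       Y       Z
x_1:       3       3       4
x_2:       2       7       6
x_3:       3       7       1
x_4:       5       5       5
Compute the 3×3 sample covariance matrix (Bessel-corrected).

Step 1 — column means:
  mean(X) = (3 + 2 + 3 + 5) / 4 = 13/4 = 3.25
  mean(Y) = (3 + 7 + 7 + 5) / 4 = 22/4 = 5.5
  mean(Z) = (4 + 6 + 1 + 5) / 4 = 16/4 = 4

Step 2 — sample covariance S[i,j] = (1/(n-1)) · Σ_k (x_{k,i} - mean_i) · (x_{k,j} - mean_j), with n-1 = 3.
  S[X,X] = ((-0.25)·(-0.25) + (-1.25)·(-1.25) + (-0.25)·(-0.25) + (1.75)·(1.75)) / 3 = 4.75/3 = 1.5833
  S[X,Y] = ((-0.25)·(-2.5) + (-1.25)·(1.5) + (-0.25)·(1.5) + (1.75)·(-0.5)) / 3 = -2.5/3 = -0.8333
  S[X,Z] = ((-0.25)·(0) + (-1.25)·(2) + (-0.25)·(-3) + (1.75)·(1)) / 3 = 0/3 = 0
  S[Y,Y] = ((-2.5)·(-2.5) + (1.5)·(1.5) + (1.5)·(1.5) + (-0.5)·(-0.5)) / 3 = 11/3 = 3.6667
  S[Y,Z] = ((-2.5)·(0) + (1.5)·(2) + (1.5)·(-3) + (-0.5)·(1)) / 3 = -2/3 = -0.6667
  S[Z,Z] = ((0)·(0) + (2)·(2) + (-3)·(-3) + (1)·(1)) / 3 = 14/3 = 4.6667

S is symmetric (S[j,i] = S[i,j]). Assembling:

S = [[1.5833, -0.8333, 0],
 [-0.8333, 3.6667, -0.6667],
 [0, -0.6667, 4.6667]]


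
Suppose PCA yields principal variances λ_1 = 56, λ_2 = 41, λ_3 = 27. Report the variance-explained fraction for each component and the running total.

Step 1 — total variance = trace(Sigma) = Σ λ_i = 56 + 41 + 27 = 124.

Step 2 — fraction explained by component i = λ_i / Σ λ:
  PC1: 56/124 = 0.4516
  PC2: 41/124 = 0.3306
  PC3: 27/124 = 0.2177

Step 3 — cumulative fraction after k components = (λ_1 + ... + λ_k) / Σ λ:
  k = 1: 56/124 = 0.4516
  k = 2: (56 + 41)/124 = 97/124 = 0.7823
  k = 3: (56 + 41 + 27)/124 = 124/124 = 1

Summary (fraction, with percent):

explained: PC1 0.4516 (45.16%), PC2 0.3306 (33.06%), PC3 0.2177 (21.77%);  cumulative: 0.4516, 0.7823, 1


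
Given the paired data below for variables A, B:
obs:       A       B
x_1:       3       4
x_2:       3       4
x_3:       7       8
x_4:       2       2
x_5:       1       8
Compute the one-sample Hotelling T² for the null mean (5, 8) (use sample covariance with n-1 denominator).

Step 1 — sample mean vector:
  mean(A) = (3 + 3 + 7 + 2 + 1) / 5 = 16/5 = 3.2
  mean(B) = (4 + 4 + 8 + 2 + 8) / 5 = 26/5 = 5.2
  x̄ = (3.2, 5.2),  deviation x̄ - mu_0 = (3.2, 5.2) - (5, 8) = (-1.8, -2.8).

Step 2 — sample covariance matrix, S[i,j] = (1/(n-1)) · Σ_k (x_{k,i} - mean_i) · (x_{k,j} - mean_j), divisor n-1 = 4:
  S[A,A] = ((-0.2)·(-0.2) + (-0.2)·(-0.2) + (3.8)·(3.8) + (-1.2)·(-1.2) + (-2.2)·(-2.2)) / 4 = 20.8/4 = 5.2
  S[A,B] = ((-0.2)·(-1.2) + (-0.2)·(-1.2) + (3.8)·(2.8) + (-1.2)·(-3.2) + (-2.2)·(2.8)) / 4 = 8.8/4 = 2.2
  S[B,B] = ((-1.2)·(-1.2) + (-1.2)·(-1.2) + (2.8)·(2.8) + (-3.2)·(-3.2) + (2.8)·(2.8)) / 4 = 28.8/4 = 7.2
  S = [[5.2, 2.2],
 [2.2, 7.2]].

Step 3 — invert S. det(S) = 5.2·7.2 - (2.2)² = 32.6.
  S^{-1} = (1/det) · [[d, -b], [-b, a]] = [[0.2209, -0.0675],
 [-0.0675, 0.1595]].

Step 4 — quadratic form (x̄ - mu_0)^T · S^{-1} · (x̄ - mu_0):
  S^{-1} · (x̄ - mu_0) = (-0.2086, -0.3252),
  (x̄ - mu_0)^T · [...] = (-1.8)·(-0.2086) + (-2.8)·(-0.3252) = 1.2859.

Step 5 — scale by n: T² = 5 · 1.2859 = 6.4294.

T² ≈ 6.4294


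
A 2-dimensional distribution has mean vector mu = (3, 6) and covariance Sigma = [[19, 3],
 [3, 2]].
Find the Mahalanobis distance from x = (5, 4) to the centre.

Step 1 — centre the observation: (x - mu) = (2, -2).

Step 2 — invert Sigma. det(Sigma) = 19·2 - (3)² = 29.
  Sigma^{-1} = (1/det) · [[d, -b], [-b, a]] = [[0.069, -0.1034],
 [-0.1034, 0.6552]].

Step 3 — form the quadratic (x - mu)^T · Sigma^{-1} · (x - mu):
  Sigma^{-1} · (x - mu) = (0.3448, -1.5172).
  (x - mu)^T · [Sigma^{-1} · (x - mu)] = (2)·(0.3448) + (-2)·(-1.5172) = 3.7241.

Step 4 — take square root: d = √(3.7241) ≈ 1.9298.

d(x, mu) = √(3.7241) ≈ 1.9298


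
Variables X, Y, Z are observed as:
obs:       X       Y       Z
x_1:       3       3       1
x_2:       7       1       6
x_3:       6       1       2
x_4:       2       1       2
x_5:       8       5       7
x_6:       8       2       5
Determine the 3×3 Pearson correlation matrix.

Step 1 — column means:
  mean(X) = (3 + 7 + 6 + 2 + 8 + 8) / 6 = 34/6 = 5.6667
  mean(Y) = (3 + 1 + 1 + 1 + 5 + 2) / 6 = 13/6 = 2.1667
  mean(Z) = (1 + 6 + 2 + 2 + 7 + 5) / 6 = 23/6 = 3.8333

Step 2 — sample variances and covariances s[i,j] = (1/(n-1)) · Σ_k (x_{k,i} - mean_i) · (x_{k,j} - mean_j), with n-1 = 5:
  s[X,X] = ((-2.6667)·(-2.6667) + (1.3333)·(1.3333) + (0.3333)·(0.3333) + (-3.6667)·(-3.6667) + (2.3333)·(2.3333) + (2.3333)·(2.3333)) / 5 = 33.3333/5 = 6.6667
  s[X,Y] = ((-2.6667)·(0.8333) + (1.3333)·(-1.1667) + (0.3333)·(-1.1667) + (-3.6667)·(-1.1667) + (2.3333)·(2.8333) + (2.3333)·(-0.1667)) / 5 = 6.3333/5 = 1.2667
  s[X,Z] = ((-2.6667)·(-2.8333) + (1.3333)·(2.1667) + (0.3333)·(-1.8333) + (-3.6667)·(-1.8333) + (2.3333)·(3.1667) + (2.3333)·(1.1667)) / 5 = 26.6667/5 = 5.3333
  s[Y,Y] = ((0.8333)·(0.8333) + (-1.1667)·(-1.1667) + (-1.1667)·(-1.1667) + (-1.1667)·(-1.1667) + (2.8333)·(2.8333) + (-0.1667)·(-0.1667)) / 5 = 12.8333/5 = 2.5667
  s[Y,Z] = ((0.8333)·(-2.8333) + (-1.1667)·(2.1667) + (-1.1667)·(-1.8333) + (-1.1667)·(-1.8333) + (2.8333)·(3.1667) + (-0.1667)·(1.1667)) / 5 = 8.1667/5 = 1.6333
  s[Z,Z] = ((-2.8333)·(-2.8333) + (2.1667)·(2.1667) + (-1.8333)·(-1.8333) + (-1.8333)·(-1.8333) + (3.1667)·(3.1667) + (1.1667)·(1.1667)) / 5 = 30.8333/5 = 6.1667
  Sample standard deviations s_i = √(s[i,i]):
  s(X) = √(6.6667) = 2.582
  s(Y) = √(2.5667) = 1.6021
  s(Z) = √(6.1667) = 2.4833

Step 3 — r_{ij} = s_{ij} / (s_i · s_j):
  r[X,X] = 1 (diagonal).
  r[X,Y] = 1.2667 / (2.582 · 1.6021) = 1.2667 / 4.1366 = 0.3062
  r[X,Z] = 5.3333 / (2.582 · 2.4833) = 5.3333 / 6.4118 = 0.8318
  r[Y,Y] = 1 (diagonal).
  r[Y,Z] = 1.6333 / (1.6021 · 2.4833) = 1.6333 / 3.9784 = 0.4105
  r[Z,Z] = 1 (diagonal).

R is symmetric with unit diagonal. Assembling:

R = [[1, 0.3062, 0.8318],
 [0.3062, 1, 0.4105],
 [0.8318, 0.4105, 1]]
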